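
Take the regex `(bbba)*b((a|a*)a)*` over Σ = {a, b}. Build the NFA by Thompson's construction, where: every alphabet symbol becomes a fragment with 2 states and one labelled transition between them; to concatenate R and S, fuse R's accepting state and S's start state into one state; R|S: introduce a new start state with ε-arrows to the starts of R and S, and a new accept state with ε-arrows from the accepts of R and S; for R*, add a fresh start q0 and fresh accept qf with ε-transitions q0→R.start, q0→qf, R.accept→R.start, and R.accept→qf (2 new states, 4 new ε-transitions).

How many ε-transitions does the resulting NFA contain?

16

Building bottom-up:
Each of the 8 symbol leaves contributes 0 ε-transitions.
  bbba → 0 ε-transitions
  (bbba)* → 4 ε-transitions
  a* → 4 ε-transitions
  a|a* → 8 ε-transitions
  (a|a*)a → 8 ε-transitions
  ((a|a*)a)* → 12 ε-transitions
  (bbba)*b((a|a*)a)* → 16 ε-transitions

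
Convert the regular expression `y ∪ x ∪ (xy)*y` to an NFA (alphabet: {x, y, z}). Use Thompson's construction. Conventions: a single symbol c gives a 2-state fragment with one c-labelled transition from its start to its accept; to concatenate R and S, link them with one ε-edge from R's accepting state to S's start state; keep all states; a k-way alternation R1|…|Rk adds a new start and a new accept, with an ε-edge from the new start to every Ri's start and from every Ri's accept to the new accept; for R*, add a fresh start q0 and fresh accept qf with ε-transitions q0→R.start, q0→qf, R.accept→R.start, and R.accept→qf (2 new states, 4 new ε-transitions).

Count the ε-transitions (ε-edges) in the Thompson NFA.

12

Bottom-up over the parse tree:
Each of the 5 symbol leaves contributes 0 ε-transitions.
  xy → 1 ε-transition
  (xy)* → 5 ε-transitions
  (xy)*y → 6 ε-transitions
  y ∪ x ∪ (xy)*y → 12 ε-transitions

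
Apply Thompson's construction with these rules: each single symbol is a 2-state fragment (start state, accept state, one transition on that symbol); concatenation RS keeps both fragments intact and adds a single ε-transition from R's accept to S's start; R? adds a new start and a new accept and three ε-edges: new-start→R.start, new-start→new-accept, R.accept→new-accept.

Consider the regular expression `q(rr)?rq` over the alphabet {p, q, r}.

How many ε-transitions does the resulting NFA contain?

By structural recursion:
Each of the 5 symbol leaves contributes 0 ε-transitions.
  rr = 1 ε-transition
  (rr)? = 4 ε-transitions
  q(rr)?rq = 7 ε-transitions

7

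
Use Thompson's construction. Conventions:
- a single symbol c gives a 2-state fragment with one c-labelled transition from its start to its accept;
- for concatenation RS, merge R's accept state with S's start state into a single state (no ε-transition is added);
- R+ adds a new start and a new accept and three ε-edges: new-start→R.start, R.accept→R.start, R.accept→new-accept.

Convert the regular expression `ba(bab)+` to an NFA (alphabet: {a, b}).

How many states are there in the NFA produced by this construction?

Recursing over subexpressions:
Each of the 5 symbol leaves contributes a 2-state fragment.
  bab → 4 states
  (bab)+ → 6 states
  ba(bab)+ → 8 states

8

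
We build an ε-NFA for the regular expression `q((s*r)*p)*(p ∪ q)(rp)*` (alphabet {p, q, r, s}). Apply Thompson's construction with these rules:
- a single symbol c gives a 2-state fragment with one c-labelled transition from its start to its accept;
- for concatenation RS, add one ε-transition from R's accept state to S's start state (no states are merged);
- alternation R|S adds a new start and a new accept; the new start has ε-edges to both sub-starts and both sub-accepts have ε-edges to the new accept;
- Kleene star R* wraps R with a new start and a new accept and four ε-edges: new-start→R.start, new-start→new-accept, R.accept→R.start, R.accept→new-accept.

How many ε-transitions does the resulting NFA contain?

26

By structural recursion:
Each of the 8 symbol leaves contributes 0 ε-transitions.
  s* = 4 ε-transitions
  s*r = 5 ε-transitions
  (s*r)* = 9 ε-transitions
  (s*r)*p = 10 ε-transitions
  ((s*r)*p)* = 14 ε-transitions
  p ∪ q = 4 ε-transitions
  rp = 1 ε-transition
  (rp)* = 5 ε-transitions
  q((s*r)*p)*(p ∪ q)(rp)* = 26 ε-transitions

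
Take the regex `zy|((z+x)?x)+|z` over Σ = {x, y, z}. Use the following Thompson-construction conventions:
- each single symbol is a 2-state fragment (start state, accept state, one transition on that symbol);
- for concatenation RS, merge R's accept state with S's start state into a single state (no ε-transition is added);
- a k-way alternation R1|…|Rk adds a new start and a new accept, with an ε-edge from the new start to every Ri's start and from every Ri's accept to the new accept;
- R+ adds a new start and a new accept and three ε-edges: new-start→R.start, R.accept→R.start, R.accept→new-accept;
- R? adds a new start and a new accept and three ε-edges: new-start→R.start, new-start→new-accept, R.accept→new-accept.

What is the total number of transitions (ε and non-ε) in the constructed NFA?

21

Recursing over subexpressions:
Each of the 6 symbol leaves contributes 1 transition (1 symbol, 0 ε).
  zy — 2 transitions (2 symbol, 0 ε)
  z+ — 4 transitions (1 symbol, 3 ε)
  z+x — 5 transitions (2 symbol, 3 ε)
  (z+x)? — 8 transitions (2 symbol, 6 ε)
  (z+x)?x — 9 transitions (3 symbol, 6 ε)
  ((z+x)?x)+ — 12 transitions (3 symbol, 9 ε)
  zy|((z+x)?x)+|z — 21 transitions (6 symbol, 15 ε)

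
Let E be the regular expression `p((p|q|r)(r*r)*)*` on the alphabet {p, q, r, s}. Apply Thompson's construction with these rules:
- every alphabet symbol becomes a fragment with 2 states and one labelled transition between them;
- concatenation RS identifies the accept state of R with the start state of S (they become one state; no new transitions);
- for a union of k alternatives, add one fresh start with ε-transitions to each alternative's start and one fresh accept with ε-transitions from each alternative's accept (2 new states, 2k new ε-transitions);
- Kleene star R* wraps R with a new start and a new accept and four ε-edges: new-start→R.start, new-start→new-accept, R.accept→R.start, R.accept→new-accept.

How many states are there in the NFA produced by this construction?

17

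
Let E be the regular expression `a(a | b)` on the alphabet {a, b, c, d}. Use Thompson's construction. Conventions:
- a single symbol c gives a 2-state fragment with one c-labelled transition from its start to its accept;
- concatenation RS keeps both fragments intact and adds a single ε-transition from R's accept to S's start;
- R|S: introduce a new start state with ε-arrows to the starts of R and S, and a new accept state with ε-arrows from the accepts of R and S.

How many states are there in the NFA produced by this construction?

Building bottom-up:
Each of the 3 symbol leaves contributes a 2-state fragment.
  a | b — 6 states
  a(a | b) — 8 states

8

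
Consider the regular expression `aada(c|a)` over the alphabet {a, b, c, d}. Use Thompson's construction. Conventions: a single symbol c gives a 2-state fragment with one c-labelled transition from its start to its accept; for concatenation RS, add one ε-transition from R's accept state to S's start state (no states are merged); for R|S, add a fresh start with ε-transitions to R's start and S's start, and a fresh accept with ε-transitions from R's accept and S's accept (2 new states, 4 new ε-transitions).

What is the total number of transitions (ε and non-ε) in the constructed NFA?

14

Recursing over subexpressions:
Each of the 6 symbol leaves contributes 1 transition (1 symbol, 0 ε).
  c|a = 6 transitions (2 symbol, 4 ε)
  aada(c|a) = 14 transitions (6 symbol, 8 ε)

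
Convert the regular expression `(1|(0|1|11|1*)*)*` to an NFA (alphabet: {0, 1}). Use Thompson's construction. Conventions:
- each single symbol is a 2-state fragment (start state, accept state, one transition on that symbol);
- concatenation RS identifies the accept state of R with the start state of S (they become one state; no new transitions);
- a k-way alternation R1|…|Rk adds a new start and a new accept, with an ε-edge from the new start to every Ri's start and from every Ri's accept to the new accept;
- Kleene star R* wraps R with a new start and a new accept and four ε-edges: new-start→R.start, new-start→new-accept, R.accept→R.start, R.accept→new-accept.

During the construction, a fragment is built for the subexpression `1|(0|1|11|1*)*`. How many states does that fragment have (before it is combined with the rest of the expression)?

19

Fragment for `1|(0|1|11|1*)*`:
Each of the 6 symbol leaves contributes a 2-state fragment.
  11 : 3 states
  1* : 4 states
  0|1|11|1* : 13 states
  (0|1|11|1*)* : 15 states
  1|(0|1|11|1*)* : 19 states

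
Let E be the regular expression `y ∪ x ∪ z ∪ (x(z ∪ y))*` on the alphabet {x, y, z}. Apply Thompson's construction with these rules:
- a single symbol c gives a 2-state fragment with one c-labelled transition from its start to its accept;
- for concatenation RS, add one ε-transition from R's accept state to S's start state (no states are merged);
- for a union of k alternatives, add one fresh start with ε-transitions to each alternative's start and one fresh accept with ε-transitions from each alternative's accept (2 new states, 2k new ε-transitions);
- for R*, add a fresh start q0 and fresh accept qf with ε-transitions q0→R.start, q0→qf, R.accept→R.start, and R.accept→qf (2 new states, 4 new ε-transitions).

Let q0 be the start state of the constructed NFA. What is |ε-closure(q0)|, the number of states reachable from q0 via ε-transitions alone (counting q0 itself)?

8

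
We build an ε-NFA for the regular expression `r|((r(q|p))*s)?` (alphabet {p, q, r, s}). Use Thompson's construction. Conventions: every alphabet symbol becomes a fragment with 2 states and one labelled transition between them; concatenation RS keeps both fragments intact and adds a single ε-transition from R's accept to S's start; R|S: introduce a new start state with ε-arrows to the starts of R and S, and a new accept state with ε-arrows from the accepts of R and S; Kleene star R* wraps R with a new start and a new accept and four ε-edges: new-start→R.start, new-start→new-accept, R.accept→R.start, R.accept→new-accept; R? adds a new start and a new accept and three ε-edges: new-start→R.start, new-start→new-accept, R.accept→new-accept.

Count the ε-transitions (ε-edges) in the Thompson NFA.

Per subexpression:
Each of the 5 symbol leaves contributes 0 ε-transitions.
  q|p → 4 ε-transitions
  r(q|p) → 5 ε-transitions
  (r(q|p))* → 9 ε-transitions
  (r(q|p))*s → 10 ε-transitions
  ((r(q|p))*s)? → 13 ε-transitions
  r|((r(q|p))*s)? → 17 ε-transitions

17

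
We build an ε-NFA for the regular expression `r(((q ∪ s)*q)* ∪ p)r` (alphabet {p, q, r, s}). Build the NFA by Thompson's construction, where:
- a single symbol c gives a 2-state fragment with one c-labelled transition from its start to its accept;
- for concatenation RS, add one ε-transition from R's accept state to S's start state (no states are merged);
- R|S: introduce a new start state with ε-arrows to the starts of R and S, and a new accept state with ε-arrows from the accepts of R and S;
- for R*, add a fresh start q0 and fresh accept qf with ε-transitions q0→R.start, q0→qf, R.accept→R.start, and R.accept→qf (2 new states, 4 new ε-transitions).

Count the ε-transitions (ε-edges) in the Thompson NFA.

19

Bottom-up over the parse tree:
Each of the 6 symbol leaves contributes 0 ε-transitions.
  q ∪ s — 4 ε-transitions
  (q ∪ s)* — 8 ε-transitions
  (q ∪ s)*q — 9 ε-transitions
  ((q ∪ s)*q)* — 13 ε-transitions
  ((q ∪ s)*q)* ∪ p — 17 ε-transitions
  r(((q ∪ s)*q)* ∪ p)r — 19 ε-transitions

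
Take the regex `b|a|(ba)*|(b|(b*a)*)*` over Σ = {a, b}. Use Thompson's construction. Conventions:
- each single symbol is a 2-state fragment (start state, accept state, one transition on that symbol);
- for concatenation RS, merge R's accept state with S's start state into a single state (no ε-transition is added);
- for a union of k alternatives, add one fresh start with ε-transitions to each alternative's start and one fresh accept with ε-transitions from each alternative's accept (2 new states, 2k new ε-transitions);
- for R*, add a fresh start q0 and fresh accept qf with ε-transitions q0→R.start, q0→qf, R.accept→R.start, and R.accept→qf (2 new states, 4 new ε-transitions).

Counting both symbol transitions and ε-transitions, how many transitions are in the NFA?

Bottom-up over the parse tree:
Each of the 7 symbol leaves contributes 1 transition (1 symbol, 0 ε).
  ba — 2 transitions (2 symbol, 0 ε)
  (ba)* — 6 transitions (2 symbol, 4 ε)
  b* — 5 transitions (1 symbol, 4 ε)
  b*a — 6 transitions (2 symbol, 4 ε)
  (b*a)* — 10 transitions (2 symbol, 8 ε)
  b|(b*a)* — 15 transitions (3 symbol, 12 ε)
  (b|(b*a)*)* — 19 transitions (3 symbol, 16 ε)
  b|a|(ba)*|(b|(b*a)*)* — 35 transitions (7 symbol, 28 ε)

35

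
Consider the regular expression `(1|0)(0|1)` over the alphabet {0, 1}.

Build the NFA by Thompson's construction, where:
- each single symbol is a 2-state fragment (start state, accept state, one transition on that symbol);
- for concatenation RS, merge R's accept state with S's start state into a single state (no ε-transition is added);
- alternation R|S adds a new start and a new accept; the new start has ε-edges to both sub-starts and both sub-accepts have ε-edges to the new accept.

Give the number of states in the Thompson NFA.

Bottom-up over the parse tree:
Each of the 4 symbol leaves contributes a 2-state fragment.
  1|0 → 6 states
  0|1 → 6 states
  (1|0)(0|1) → 11 states

11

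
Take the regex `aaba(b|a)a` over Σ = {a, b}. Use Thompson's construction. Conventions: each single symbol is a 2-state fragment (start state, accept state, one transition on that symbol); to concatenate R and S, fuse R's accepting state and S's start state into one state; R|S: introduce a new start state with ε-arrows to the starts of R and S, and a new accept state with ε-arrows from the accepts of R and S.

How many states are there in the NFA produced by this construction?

Per subexpression:
Each of the 7 symbol leaves contributes a 2-state fragment.
  b|a = 6 states
  aaba(b|a)a = 11 states

11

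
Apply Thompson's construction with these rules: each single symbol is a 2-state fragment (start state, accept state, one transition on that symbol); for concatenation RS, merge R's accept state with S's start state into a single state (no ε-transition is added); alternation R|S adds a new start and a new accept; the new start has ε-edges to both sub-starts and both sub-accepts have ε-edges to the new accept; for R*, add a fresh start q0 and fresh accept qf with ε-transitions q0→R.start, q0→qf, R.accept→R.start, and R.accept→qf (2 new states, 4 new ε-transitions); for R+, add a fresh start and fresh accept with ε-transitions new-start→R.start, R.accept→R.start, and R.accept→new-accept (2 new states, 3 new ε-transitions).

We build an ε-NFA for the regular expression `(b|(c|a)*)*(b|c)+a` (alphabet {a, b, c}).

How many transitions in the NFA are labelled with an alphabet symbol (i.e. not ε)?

6

Building bottom-up:
Each of the 6 symbol leaves contributes exactly 1 symbol transition.
  c|a — 2 symbol transitions
  (c|a)* — 2 symbol transitions
  b|(c|a)* — 3 symbol transitions
  (b|(c|a)*)* — 3 symbol transitions
  b|c — 2 symbol transitions
  (b|c)+ — 2 symbol transitions
  (b|(c|a)*)*(b|c)+a — 6 symbol transitions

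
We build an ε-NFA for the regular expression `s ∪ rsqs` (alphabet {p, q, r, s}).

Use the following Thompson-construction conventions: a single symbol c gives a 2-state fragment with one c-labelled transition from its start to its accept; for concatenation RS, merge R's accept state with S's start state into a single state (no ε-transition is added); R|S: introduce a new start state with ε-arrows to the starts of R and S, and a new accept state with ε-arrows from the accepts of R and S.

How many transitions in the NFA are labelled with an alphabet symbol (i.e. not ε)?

5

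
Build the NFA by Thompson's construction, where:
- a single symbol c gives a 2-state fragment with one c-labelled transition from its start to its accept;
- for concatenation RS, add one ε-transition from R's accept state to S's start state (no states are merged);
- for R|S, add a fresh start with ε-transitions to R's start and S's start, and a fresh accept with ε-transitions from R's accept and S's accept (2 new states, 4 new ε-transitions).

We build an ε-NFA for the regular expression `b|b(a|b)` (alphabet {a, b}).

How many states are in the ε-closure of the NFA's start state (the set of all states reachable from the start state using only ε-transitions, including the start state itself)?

Work bottom-up. For each fragment F, track |ε-closure(F.start)| and whether F's accept lies in that closure (i.e. whether F accepts ε). A single-symbol fragment has closure size 1 and does not accept ε.
  a|b — |ε-closure| = 1 + 1 + 1 = 3 (the new accept is not ε-reachable since no branch accepts ε)
  b(a|b) — |ε-closure| equals the left operand's closure size = 1 (its accept is not ε-reachable, so the closure stops there)
  b|b(a|b) — |ε-closure| = 1 + 1 + 1 = 3 (the new accept is not ε-reachable since no branch accepts ε)

3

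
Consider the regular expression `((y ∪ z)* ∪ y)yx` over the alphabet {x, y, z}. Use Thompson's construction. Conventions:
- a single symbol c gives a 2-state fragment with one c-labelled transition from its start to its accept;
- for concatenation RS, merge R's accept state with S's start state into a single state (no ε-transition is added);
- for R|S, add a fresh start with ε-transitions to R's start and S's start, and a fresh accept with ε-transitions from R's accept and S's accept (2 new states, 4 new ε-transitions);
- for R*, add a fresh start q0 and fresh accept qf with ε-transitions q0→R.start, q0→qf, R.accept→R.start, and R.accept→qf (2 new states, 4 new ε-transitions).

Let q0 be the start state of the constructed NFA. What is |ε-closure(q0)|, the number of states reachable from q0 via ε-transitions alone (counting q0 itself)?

8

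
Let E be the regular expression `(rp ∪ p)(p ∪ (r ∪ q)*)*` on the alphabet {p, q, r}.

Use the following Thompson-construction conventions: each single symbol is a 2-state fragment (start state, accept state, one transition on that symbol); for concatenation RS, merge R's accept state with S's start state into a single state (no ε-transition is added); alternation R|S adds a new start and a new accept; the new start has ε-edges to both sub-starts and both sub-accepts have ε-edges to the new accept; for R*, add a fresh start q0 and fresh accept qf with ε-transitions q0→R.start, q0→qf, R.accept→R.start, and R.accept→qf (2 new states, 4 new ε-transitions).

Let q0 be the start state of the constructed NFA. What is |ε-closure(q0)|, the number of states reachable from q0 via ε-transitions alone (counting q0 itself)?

Compute the ε-closure size of each fragment's start state recursively; a symbol fragment's start has no outgoing ε-edge, so its closure is just itself (size 1).
  rp — same as the first factor's closure: |ε-closure| = 1
  rp ∪ p — |ε-closure| = 1 + 1 + 1 = 3 (the new accept is not ε-reachable since no branch accepts ε)
  r ∪ q — |ε-closure| = 1 + 1 + 1 = 3 (the new accept is not ε-reachable since no branch accepts ε)
  (r ∪ q)* — new start has ε-edges to the inner start and to the new accept, so |ε-closure| = 2 + 3 = 5
  p ∪ (r ∪ q)* — |ε-closure| = 1 (new start) + (1 + 5) + 1 (new accept, since some branch ε-reaches its own accept) = 8
  (p ∪ (r ∪ q)*)* — new start has ε-edges to the inner start and to the new accept, so |ε-closure| = 2 + 8 = 10
  (rp ∪ p)(p ∪ (r ∪ q)*)* — same as the first factor's closure: |ε-closure| = 3

3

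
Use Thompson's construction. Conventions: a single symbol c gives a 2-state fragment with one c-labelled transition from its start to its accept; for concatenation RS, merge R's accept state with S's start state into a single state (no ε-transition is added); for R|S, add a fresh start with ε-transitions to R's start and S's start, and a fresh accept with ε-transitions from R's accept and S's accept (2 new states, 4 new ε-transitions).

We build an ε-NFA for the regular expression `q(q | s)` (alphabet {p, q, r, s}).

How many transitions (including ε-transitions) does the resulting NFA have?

7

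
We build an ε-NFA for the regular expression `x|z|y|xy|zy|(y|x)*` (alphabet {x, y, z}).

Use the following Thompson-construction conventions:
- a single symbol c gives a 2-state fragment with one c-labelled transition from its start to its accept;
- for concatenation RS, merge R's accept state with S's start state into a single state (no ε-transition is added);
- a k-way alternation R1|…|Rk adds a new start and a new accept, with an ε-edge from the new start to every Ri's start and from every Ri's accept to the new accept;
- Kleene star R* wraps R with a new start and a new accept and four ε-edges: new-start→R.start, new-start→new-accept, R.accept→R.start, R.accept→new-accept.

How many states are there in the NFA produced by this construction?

22

By structural recursion:
Each of the 9 symbol leaves contributes a 2-state fragment.
  xy — 3 states
  zy — 3 states
  y|x — 6 states
  (y|x)* — 8 states
  x|z|y|xy|zy|(y|x)* — 22 states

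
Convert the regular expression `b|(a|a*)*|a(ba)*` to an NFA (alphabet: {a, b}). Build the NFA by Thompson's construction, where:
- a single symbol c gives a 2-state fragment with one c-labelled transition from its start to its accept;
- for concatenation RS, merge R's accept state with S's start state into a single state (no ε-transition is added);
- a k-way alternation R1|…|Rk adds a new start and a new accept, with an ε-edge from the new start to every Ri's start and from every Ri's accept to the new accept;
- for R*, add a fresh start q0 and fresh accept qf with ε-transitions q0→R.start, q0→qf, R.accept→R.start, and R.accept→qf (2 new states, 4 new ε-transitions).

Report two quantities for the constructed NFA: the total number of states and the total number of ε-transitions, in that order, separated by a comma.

Recursing over subexpressions:
Each of the 6 symbol leaves contributes 2 states and 0 ε-transitions.
  a* → 4 states, 4 ε-transitions
  a|a* → 8 states, 8 ε-transitions
  (a|a*)* → 10 states, 12 ε-transitions
  ba → 3 states, 0 ε-transitions
  (ba)* → 5 states, 4 ε-transitions
  a(ba)* → 6 states, 4 ε-transitions
  b|(a|a*)*|a(ba)* → 20 states, 22 ε-transitions

20, 22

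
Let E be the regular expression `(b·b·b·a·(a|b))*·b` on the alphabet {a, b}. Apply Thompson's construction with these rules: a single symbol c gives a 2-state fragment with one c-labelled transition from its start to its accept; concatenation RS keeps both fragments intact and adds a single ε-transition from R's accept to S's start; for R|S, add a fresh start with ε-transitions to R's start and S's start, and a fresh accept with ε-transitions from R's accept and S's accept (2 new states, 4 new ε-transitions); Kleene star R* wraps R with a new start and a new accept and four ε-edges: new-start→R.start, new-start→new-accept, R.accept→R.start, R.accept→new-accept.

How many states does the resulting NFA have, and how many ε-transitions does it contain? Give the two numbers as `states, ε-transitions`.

18, 13

Building bottom-up:
Each of the 7 symbol leaves contributes 2 states and 0 ε-transitions.
  a|b = 6 states, 4 ε-transitions
  b·b·b·a·(a|b) = 14 states, 8 ε-transitions
  (b·b·b·a·(a|b))* = 16 states, 12 ε-transitions
  (b·b·b·a·(a|b))*·b = 18 states, 13 ε-transitions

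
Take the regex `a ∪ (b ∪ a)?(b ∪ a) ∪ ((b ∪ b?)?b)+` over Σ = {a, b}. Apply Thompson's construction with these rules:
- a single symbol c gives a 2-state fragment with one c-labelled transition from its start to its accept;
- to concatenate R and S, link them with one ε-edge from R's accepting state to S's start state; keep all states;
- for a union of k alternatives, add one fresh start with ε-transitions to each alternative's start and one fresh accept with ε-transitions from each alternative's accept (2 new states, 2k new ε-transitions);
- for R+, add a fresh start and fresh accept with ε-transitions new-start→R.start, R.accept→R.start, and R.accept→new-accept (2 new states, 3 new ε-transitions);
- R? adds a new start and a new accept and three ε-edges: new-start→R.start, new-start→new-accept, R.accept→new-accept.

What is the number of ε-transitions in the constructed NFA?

32

Bottom-up over the parse tree:
Each of the 8 symbol leaves contributes 0 ε-transitions.
  b ∪ a : 4 ε-transitions
  (b ∪ a)? : 7 ε-transitions
  b ∪ a : 4 ε-transitions
  (b ∪ a)?(b ∪ a) : 12 ε-transitions
  b? : 3 ε-transitions
  b ∪ b? : 7 ε-transitions
  (b ∪ b?)? : 10 ε-transitions
  (b ∪ b?)?b : 11 ε-transitions
  ((b ∪ b?)?b)+ : 14 ε-transitions
  a ∪ (b ∪ a)?(b ∪ a) ∪ ((b ∪ b?)?b)+ : 32 ε-transitions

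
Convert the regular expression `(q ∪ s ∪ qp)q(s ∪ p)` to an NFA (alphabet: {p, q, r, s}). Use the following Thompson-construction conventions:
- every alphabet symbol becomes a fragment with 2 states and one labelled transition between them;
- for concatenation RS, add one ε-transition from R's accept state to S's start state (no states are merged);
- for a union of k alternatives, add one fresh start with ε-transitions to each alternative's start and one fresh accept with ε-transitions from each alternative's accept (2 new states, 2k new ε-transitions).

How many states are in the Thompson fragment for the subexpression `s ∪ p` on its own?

6

Fragment for `s ∪ p`:
Each of the 2 symbol leaves contributes a 2-state fragment.
  s ∪ p : 6 states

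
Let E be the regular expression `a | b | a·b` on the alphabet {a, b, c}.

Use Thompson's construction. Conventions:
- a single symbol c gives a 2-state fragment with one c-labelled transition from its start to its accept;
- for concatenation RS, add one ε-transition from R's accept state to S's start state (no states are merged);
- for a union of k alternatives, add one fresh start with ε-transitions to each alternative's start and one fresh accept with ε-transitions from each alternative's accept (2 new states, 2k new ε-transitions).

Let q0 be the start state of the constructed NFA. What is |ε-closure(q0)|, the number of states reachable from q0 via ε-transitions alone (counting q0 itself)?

4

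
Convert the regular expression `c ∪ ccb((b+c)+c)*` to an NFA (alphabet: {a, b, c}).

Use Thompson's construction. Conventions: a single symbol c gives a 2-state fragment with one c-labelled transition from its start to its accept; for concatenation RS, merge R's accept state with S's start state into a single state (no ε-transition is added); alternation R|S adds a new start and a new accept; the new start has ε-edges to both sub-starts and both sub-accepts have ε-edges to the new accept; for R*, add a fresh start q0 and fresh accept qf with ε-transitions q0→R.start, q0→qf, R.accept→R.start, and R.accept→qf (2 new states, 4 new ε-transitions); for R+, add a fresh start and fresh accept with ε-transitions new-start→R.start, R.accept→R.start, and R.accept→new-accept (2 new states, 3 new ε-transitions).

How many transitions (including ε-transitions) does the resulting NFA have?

21

Recursing over subexpressions:
Each of the 7 symbol leaves contributes 1 transition (1 symbol, 0 ε).
  b+ = 4 transitions (1 symbol, 3 ε)
  b+c = 5 transitions (2 symbol, 3 ε)
  (b+c)+ = 8 transitions (2 symbol, 6 ε)
  (b+c)+c = 9 transitions (3 symbol, 6 ε)
  ((b+c)+c)* = 13 transitions (3 symbol, 10 ε)
  ccb((b+c)+c)* = 16 transitions (6 symbol, 10 ε)
  c ∪ ccb((b+c)+c)* = 21 transitions (7 symbol, 14 ε)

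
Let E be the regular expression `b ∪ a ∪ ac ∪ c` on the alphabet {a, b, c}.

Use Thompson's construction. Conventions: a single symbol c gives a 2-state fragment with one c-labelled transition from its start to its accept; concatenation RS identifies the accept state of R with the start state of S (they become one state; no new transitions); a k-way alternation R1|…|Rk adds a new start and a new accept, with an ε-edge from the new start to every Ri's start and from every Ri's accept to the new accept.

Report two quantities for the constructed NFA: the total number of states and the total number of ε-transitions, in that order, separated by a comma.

11, 8

By structural recursion:
Each of the 5 symbol leaves contributes 2 states and 0 ε-transitions.
  ac — 3 states, 0 ε-transitions
  b ∪ a ∪ ac ∪ c — 11 states, 8 ε-transitions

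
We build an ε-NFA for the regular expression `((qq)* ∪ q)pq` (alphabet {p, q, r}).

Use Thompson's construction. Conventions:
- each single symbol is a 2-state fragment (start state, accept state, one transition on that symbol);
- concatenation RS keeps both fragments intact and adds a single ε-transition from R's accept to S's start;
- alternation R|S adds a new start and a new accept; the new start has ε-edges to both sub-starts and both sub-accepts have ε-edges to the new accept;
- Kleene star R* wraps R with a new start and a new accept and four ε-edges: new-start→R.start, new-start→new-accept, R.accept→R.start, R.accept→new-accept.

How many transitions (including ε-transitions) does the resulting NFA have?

Per subexpression:
Each of the 5 symbol leaves contributes 1 transition (1 symbol, 0 ε).
  qq → 3 transitions (2 symbol, 1 ε)
  (qq)* → 7 transitions (2 symbol, 5 ε)
  (qq)* ∪ q → 12 transitions (3 symbol, 9 ε)
  ((qq)* ∪ q)pq → 16 transitions (5 symbol, 11 ε)

16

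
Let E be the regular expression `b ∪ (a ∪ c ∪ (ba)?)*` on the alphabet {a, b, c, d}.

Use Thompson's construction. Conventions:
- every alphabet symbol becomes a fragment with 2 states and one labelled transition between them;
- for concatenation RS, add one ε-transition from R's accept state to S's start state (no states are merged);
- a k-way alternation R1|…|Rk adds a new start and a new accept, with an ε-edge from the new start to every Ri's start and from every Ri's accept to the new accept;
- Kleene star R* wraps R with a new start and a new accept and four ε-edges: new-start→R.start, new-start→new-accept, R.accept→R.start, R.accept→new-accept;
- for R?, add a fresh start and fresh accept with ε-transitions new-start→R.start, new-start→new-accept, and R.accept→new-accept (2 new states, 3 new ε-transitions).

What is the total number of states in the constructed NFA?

18

Per subexpression:
Each of the 5 symbol leaves contributes a 2-state fragment.
  ba — 4 states
  (ba)? — 6 states
  a ∪ c ∪ (ba)? — 12 states
  (a ∪ c ∪ (ba)?)* — 14 states
  b ∪ (a ∪ c ∪ (ba)?)* — 18 states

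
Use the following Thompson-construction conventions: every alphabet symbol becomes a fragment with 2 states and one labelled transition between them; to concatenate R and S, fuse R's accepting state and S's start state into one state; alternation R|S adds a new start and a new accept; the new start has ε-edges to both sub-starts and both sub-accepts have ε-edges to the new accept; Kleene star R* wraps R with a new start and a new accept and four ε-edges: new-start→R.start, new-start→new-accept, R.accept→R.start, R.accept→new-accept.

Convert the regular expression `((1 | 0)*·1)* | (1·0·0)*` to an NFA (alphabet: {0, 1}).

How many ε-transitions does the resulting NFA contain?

By structural recursion:
Each of the 6 symbol leaves contributes 0 ε-transitions.
  1 | 0 — 4 ε-transitions
  (1 | 0)* — 8 ε-transitions
  (1 | 0)*·1 — 8 ε-transitions
  ((1 | 0)*·1)* — 12 ε-transitions
  1·0·0 — 0 ε-transitions
  (1·0·0)* — 4 ε-transitions
  ((1 | 0)*·1)* | (1·0·0)* — 20 ε-transitions

20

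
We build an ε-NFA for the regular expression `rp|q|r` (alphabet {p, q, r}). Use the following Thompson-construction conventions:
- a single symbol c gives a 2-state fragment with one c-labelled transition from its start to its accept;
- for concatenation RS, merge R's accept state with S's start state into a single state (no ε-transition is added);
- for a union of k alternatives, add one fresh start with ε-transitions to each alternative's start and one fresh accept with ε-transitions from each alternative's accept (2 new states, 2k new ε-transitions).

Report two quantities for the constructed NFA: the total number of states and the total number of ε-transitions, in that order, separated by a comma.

Building bottom-up:
Each of the 4 symbol leaves contributes 2 states and 0 ε-transitions.
  rp — 3 states, 0 ε-transitions
  rp|q|r — 9 states, 6 ε-transitions

9, 6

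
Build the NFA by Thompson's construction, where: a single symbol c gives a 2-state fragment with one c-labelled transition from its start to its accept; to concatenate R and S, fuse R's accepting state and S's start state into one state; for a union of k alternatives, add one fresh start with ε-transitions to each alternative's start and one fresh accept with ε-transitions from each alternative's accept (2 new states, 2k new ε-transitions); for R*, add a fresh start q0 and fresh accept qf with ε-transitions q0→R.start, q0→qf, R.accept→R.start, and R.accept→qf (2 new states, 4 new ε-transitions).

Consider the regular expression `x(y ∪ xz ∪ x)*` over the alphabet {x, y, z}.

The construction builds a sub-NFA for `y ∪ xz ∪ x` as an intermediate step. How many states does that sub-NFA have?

9

Fragment for `y ∪ xz ∪ x`:
Each of the 4 symbol leaves contributes a 2-state fragment.
  xz = 3 states
  y ∪ xz ∪ x = 9 states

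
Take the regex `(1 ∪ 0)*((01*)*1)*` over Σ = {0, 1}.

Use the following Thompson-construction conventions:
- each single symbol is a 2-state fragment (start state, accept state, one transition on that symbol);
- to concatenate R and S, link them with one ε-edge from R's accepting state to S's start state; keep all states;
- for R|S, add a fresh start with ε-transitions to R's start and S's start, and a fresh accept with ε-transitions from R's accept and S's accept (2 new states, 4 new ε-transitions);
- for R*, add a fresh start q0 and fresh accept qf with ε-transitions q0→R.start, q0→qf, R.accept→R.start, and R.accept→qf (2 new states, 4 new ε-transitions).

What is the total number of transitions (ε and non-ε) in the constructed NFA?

28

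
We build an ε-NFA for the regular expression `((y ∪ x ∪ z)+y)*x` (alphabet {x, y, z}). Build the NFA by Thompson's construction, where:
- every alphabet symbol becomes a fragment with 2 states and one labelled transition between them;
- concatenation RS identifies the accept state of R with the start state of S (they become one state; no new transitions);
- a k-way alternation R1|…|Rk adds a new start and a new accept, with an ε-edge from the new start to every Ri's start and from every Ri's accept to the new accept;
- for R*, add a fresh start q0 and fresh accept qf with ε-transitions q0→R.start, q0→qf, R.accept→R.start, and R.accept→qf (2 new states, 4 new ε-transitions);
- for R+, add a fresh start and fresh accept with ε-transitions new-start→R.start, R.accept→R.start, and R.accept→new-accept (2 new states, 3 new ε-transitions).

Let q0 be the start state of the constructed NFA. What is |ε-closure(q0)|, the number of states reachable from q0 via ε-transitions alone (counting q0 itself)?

7

Work bottom-up. For each fragment F, track |ε-closure(F.start)| and whether F's accept lies in that closure (i.e. whether F accepts ε). A single-symbol fragment has closure size 1 and does not accept ε.
  y ∪ x ∪ z → |ε-closure| = 1 + 1 + 1 + 1 = 4 (the new accept is not ε-reachable since no branch accepts ε)
  (y ∪ x ∪ z)+ → |ε-closure| = 1 + 4 = 5 (the body doesn't accept ε, so the new accept is not reached)
  (y ∪ x ∪ z)+y → |ε-closure| equals the left operand's closure size = 5 (its accept is not ε-reachable, so the closure stops there)
  ((y ∪ x ∪ z)+y)* → new start has ε-edges to the inner start and to the new accept, so |ε-closure| = 2 + 5 = 7
  ((y ∪ x ∪ z)+y)*x → the left operand accepts ε, so the closure extends into the next operand (the shared merged state is already counted); |ε-closure| = 7 + (1−1) = 7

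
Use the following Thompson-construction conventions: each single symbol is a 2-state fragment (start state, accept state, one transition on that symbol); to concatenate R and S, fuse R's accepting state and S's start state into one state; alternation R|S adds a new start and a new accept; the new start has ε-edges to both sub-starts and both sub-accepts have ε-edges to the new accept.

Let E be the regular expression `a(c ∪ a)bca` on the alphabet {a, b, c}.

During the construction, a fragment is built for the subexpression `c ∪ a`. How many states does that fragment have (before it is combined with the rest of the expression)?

Fragment for `c ∪ a`:
Each of the 2 symbol leaves contributes a 2-state fragment.
  c ∪ a = 6 states

6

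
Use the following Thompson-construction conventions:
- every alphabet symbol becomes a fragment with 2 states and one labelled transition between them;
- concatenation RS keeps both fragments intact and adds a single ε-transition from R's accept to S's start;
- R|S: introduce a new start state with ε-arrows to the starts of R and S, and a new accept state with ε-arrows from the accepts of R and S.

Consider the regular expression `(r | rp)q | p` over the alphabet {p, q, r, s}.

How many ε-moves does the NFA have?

10

Building bottom-up:
Each of the 5 symbol leaves contributes 0 ε-transitions.
  rp → 1 ε-transition
  r | rp → 5 ε-transitions
  (r | rp)q → 6 ε-transitions
  (r | rp)q | p → 10 ε-transitions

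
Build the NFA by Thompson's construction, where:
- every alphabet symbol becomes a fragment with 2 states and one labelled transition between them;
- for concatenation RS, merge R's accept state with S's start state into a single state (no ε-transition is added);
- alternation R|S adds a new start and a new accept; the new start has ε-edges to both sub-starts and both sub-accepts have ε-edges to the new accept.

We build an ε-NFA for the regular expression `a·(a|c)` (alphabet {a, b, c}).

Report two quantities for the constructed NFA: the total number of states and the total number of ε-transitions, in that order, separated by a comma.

By structural recursion:
Each of the 3 symbol leaves contributes 2 states and 0 ε-transitions.
  a|c : 6 states, 4 ε-transitions
  a·(a|c) : 7 states, 4 ε-transitions

7, 4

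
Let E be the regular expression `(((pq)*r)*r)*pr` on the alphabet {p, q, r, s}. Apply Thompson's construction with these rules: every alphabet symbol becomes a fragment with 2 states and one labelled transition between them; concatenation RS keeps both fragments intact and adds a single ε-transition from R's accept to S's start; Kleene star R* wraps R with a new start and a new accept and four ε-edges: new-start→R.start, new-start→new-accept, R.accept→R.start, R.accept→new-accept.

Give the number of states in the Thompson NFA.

18

By structural recursion:
Each of the 6 symbol leaves contributes a 2-state fragment.
  pq : 4 states
  (pq)* : 6 states
  (pq)*r : 8 states
  ((pq)*r)* : 10 states
  ((pq)*r)*r : 12 states
  (((pq)*r)*r)* : 14 states
  (((pq)*r)*r)*pr : 18 states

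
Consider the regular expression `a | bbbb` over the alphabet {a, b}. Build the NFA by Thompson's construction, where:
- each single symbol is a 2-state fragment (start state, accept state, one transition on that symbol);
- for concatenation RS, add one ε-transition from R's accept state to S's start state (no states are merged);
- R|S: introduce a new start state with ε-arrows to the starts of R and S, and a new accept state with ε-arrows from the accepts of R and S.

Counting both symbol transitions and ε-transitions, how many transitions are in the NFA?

12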